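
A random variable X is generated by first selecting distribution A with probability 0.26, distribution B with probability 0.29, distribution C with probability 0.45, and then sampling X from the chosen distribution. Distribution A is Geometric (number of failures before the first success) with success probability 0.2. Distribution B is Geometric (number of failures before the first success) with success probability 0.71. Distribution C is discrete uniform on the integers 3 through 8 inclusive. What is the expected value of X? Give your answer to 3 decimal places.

Component means — A: 4; B: 0.408451; C: 5.5.
E[X] = 0.26·4 + 0.29·0.408451 + 0.45·5.5 = 3.63345.

3.633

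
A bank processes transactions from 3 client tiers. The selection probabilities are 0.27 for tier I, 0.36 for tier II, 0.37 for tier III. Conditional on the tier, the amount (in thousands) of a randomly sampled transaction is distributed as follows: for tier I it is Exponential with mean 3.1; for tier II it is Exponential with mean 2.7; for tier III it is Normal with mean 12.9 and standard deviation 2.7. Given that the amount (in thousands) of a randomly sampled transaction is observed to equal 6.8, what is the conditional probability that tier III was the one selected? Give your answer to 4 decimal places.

Likelihoods f(6.8 | ·): I: 0.0359743; II: 0.029844; III: 0.0115126.
Posterior ∝ prior × likelihood. Numerator for III: 0.37·0.0115126 = 0.00425965.
Normalizing constant: 0.27·0.0359743 + 0.36·0.029844 + 0.37·0.0115126 = 0.0247166.
P(III | observation) = 0.00425965 / 0.0247166 = 0.17234.

0.1723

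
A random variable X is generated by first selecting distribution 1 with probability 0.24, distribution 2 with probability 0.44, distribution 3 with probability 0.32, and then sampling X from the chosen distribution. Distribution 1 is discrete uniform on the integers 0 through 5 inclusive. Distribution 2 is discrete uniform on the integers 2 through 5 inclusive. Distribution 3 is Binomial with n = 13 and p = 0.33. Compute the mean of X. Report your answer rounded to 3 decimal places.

Component means — 1: 2.5; 2: 3.5; 3: 4.29.
E[X] = 0.24·2.5 + 0.44·3.5 + 0.32·4.29 = 3.5128.

3.513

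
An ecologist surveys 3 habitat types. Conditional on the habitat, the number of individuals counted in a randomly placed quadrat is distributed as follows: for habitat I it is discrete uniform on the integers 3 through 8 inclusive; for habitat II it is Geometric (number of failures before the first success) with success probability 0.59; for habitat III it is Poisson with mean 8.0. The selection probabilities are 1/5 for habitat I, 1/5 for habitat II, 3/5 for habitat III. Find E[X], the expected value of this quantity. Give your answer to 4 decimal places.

6.0390

Component means — I: 5.5; II: 0.694915; III: 8.
E[X] = 0.2·5.5 + 0.2·0.694915 + 0.6·8 = 6.03898.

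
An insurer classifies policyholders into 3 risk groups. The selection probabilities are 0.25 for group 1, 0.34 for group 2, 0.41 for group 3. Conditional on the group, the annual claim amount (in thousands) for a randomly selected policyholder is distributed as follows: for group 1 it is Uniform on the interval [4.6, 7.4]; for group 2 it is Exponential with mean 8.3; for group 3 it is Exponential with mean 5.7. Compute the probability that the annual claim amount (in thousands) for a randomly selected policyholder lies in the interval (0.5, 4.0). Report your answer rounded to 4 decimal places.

Conditional on each group, P(0.5 < X < 4.0): 1: 0; 2: 0.323946; 3: 0.420303.
By total probability, P(0.5 < X < 4.0) = 0.25·0 + 0.34·0.323946 + 0.41·0.420303 = 0.282466.

0.2825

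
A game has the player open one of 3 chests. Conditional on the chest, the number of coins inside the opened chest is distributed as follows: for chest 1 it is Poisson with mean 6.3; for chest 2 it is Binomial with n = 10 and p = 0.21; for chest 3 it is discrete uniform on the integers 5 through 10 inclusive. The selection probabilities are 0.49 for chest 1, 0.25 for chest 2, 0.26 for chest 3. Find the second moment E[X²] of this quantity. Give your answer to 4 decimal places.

39.4357

For each component E[X²] = Var + (mean)², giving 1: 45.99; 2: 6.069; 3: 59.1667.
Overall E[X²] = 0.49·45.99 + 0.25·6.069 + 0.26·59.1667 = 39.4357.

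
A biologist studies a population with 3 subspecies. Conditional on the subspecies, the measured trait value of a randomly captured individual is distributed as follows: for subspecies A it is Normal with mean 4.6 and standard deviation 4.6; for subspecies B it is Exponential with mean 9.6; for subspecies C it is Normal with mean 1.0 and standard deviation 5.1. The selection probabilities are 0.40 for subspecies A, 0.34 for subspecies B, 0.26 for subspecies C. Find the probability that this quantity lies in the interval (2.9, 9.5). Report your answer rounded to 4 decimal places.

Conditional on each subspecies, P(2.9 < X < 9.5): A: 0.500758; B: 0.367545; C: 0.306952.
By total probability, P(2.9 < X < 9.5) = 0.4·0.500758 + 0.34·0.367545 + 0.26·0.306952 = 0.405076.

0.4051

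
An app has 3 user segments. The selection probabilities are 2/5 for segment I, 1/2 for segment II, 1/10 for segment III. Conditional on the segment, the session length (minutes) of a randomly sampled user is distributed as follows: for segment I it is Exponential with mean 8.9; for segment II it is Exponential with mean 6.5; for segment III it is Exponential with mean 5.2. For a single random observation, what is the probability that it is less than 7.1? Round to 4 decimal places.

Conditional on each segment, P(X < 7.1): I: 0.54966; II: 0.664558; III: 0.744718.
By total probability, P(X < 7.1) = 0.4·0.54966 + 0.5·0.664558 + 0.1·0.744718 = 0.626615.

0.6266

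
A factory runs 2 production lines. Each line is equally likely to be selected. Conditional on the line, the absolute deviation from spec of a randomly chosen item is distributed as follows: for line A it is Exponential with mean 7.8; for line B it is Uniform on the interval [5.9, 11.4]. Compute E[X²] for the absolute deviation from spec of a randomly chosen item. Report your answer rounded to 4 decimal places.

99.5117

For each component E[X²] = Var + (mean)², giving A: 121.68; B: 77.3433.
Overall E[X²] = 0.5·121.68 + 0.5·77.3433 = 99.5117.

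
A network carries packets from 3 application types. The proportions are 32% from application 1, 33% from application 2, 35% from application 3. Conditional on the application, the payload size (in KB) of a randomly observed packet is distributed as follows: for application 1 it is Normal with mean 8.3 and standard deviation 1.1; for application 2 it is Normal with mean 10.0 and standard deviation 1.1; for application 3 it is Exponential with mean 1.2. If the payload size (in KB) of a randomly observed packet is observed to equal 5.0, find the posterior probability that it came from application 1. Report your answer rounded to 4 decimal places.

0.2217

Likelihoods f(5.0 | ·): 1: 0.00402895; 2: 1.18305e-05; 3: 0.0129199.
Posterior ∝ prior × likelihood. Numerator for 1: 0.32·0.00402895 = 0.00128926.
Normalizing constant: 0.32·0.00402895 + 0.33·1.18305e-05 + 0.35·0.0129199 = 0.00581513.
P(1 | observation) = 0.00128926 / 0.00581513 = 0.221709.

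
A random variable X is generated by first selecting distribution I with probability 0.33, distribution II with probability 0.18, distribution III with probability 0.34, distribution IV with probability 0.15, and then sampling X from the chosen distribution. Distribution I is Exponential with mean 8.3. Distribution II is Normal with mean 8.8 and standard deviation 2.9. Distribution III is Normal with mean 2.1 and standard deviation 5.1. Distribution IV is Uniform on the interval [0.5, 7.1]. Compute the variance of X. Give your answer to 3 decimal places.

Per component, I: μ=8.3, E[X²]=137.78; II: μ=8.8, E[X²]=85.85; III: μ=2.1, E[X²]=30.42; IV: μ=3.8, E[X²]=18.07.
E[X] = 0.33·8.3 + 0.18·8.8 + 0.34·2.1 + 0.15·3.8 = 5.607.
E[X²] = 0.33·137.78 + 0.18·85.85 + 0.34·30.42 + 0.15·18.07 = 73.9737.
Var(X) = E[X²] − (E[X])² = 73.9737 − 31.4384 = 42.5353.

42.535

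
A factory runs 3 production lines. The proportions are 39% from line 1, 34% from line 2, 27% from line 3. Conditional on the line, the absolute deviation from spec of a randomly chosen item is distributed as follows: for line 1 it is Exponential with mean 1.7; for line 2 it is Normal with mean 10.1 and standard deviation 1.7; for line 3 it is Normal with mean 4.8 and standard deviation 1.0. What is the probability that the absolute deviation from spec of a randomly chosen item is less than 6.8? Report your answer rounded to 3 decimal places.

Conditional on each line, P(X < 6.8): 1: 0.981684; 2: 0.0261184; 3: 0.97725.
By total probability, P(X < 6.8) = 0.39·0.981684 + 0.34·0.0261184 + 0.27·0.97725 = 0.655595.

0.656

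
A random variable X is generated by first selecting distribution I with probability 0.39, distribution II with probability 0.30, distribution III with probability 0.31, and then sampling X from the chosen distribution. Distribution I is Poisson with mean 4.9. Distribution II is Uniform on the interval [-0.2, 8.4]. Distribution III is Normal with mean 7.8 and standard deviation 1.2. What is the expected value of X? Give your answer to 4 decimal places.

Component means — I: 4.9; II: 4.1; III: 7.8.
E[X] = 0.39·4.9 + 0.3·4.1 + 0.31·7.8 = 5.559.

5.5590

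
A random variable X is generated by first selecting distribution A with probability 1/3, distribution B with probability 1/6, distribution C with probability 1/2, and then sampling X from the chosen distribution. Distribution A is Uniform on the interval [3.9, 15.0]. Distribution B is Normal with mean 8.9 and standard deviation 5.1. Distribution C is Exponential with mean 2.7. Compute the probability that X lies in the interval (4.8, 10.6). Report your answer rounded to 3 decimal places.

0.319

Conditional on each component, P(4.8 < X < 10.6): A: 0.522523; B: 0.419838; C: 0.149289.
By total probability, P(4.8 < X < 10.6) = 0.333333·0.522523 + 0.166667·0.419838 + 0.5·0.149289 = 0.318792.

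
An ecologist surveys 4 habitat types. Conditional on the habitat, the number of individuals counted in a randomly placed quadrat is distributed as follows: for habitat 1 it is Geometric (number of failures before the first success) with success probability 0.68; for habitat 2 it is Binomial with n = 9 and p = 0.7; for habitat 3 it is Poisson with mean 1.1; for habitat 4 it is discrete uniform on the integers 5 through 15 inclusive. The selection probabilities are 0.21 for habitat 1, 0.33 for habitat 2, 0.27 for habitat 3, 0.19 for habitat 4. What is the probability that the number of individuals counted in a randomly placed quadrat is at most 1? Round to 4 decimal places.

0.3774

Conditional on each habitat, P(X ≤ 1): 1: 0.8976; 2: 0.000433026; 3: 0.699029; 4: 0.
By total probability, P(X ≤ 1) = 0.21·0.8976 + 0.33·0.000433026 + 0.27·0.699029 + 0.19·0 = 0.377377.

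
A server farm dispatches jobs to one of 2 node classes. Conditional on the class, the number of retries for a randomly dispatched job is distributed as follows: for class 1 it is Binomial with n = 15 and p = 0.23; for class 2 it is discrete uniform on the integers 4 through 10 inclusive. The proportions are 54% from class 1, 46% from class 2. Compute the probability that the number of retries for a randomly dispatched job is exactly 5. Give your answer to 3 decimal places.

Conditional on each class, P(X = 5): 1: 0.141613; 2: 0.142857.
By total probability, P(X = 5) = 0.54·0.141613 + 0.46·0.142857 = 0.142185.

0.142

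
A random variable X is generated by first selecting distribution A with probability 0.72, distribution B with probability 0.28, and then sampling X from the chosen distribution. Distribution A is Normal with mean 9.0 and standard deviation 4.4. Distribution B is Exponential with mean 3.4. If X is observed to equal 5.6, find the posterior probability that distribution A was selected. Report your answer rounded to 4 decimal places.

Likelihoods f(5.6 | ·): A: 0.0672662; B: 0.0566516.
Posterior ∝ prior × likelihood. Numerator for A: 0.72·0.0672662 = 0.0484317.
Normalizing constant: 0.72·0.0672662 + 0.28·0.0566516 = 0.0642942.
P(A | observation) = 0.0484317 / 0.0642942 = 0.753283.

0.7533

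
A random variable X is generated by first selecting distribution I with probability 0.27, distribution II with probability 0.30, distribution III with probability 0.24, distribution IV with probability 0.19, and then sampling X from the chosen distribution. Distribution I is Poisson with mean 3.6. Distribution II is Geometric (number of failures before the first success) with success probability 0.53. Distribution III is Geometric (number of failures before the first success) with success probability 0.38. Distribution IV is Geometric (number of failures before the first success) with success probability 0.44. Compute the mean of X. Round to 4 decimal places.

1.8714

Component means — I: 3.6; II: 0.886792; III: 1.63158; IV: 1.27273.
E[X] = 0.27·3.6 + 0.3·0.886792 + 0.24·1.63158 + 0.19·1.27273 = 1.87143.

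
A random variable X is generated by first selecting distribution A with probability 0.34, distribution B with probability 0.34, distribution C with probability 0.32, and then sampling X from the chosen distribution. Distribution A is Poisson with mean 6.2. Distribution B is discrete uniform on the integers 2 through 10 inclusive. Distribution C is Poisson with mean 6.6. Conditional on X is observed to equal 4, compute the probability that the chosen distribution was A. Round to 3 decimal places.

Likelihoods P(X=4 | ·): A: 0.124948; B: 0.111111; C: 0.107553.
Posterior ∝ prior × likelihood. Numerator for A: 0.34·0.124948 = 0.0424824.
Normalizing constant: 0.34·0.124948 + 0.34·0.111111 + 0.32·0.107553 = 0.114677.
P(A | observation) = 0.0424824 / 0.114677 = 0.370452.

0.370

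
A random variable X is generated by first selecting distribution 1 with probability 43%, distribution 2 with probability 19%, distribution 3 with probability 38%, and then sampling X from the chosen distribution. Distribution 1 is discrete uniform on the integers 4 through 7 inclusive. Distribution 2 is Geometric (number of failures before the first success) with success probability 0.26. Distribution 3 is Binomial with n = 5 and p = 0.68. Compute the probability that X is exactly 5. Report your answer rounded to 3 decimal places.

0.174

Conditional on each component, P(X = 5): 1: 0.25; 2: 0.0576942; 3: 0.145393.
By total probability, P(X = 5) = 0.43·0.25 + 0.19·0.0576942 + 0.38·0.145393 = 0.173711.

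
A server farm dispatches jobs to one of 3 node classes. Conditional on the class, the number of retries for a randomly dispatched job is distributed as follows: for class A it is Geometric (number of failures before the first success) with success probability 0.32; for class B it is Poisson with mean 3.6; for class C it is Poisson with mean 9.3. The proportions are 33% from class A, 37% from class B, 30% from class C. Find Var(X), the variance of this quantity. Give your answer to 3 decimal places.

Per component, A: μ=2.125, E[X²]=11.1562; B: μ=3.6, E[X²]=16.56; C: μ=9.3, E[X²]=95.79.
E[X] = 0.33·2.125 + 0.37·3.6 + 0.3·9.3 = 4.82325.
E[X²] = 0.33·11.1562 + 0.37·16.56 + 0.3·95.79 = 38.5458.
Var(X) = E[X²] − (E[X])² = 38.5458 − 23.2637 = 15.282.

15.282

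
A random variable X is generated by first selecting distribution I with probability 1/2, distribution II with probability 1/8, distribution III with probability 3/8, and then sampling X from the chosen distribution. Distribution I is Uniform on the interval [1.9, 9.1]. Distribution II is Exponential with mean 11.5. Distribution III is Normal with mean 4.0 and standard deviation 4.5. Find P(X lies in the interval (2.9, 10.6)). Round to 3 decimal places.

Conditional on each component, P(2.9 < X < 10.6): I: 0.861111; II: 0.379283; III: 0.525323.
By total probability, P(2.9 < X < 10.6) = 0.5·0.861111 + 0.125·0.379283 + 0.375·0.525323 = 0.674962.

0.675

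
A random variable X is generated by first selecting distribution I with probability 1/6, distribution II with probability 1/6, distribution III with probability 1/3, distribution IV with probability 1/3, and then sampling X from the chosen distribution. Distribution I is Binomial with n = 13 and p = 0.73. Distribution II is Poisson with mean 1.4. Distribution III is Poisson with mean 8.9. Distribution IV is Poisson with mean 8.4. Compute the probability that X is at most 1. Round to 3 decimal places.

0.100

Conditional on each component, P(X ≤ 1): I: 1.46492e-06; II: 0.591833; III: 0.00135025; IV: 0.00211375.
By total probability, P(X ≤ 1) = 0.166667·1.46492e-06 + 0.166667·0.591833 + 0.333333·0.00135025 + 0.333333·0.00211375 = 0.0997937.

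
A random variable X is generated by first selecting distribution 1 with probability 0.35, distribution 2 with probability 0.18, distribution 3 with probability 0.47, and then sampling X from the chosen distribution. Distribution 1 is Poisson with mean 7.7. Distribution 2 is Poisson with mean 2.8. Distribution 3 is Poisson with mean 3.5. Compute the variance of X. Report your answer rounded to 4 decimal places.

Per component, 1: μ=7.7, E[X²]=66.99; 2: μ=2.8, E[X²]=10.64; 3: μ=3.5, E[X²]=15.75.
E[X] = 0.35·7.7 + 0.18·2.8 + 0.47·3.5 = 4.844.
E[X²] = 0.35·66.99 + 0.18·10.64 + 0.47·15.75 = 32.7642.
Var(X) = E[X²] − (E[X])² = 32.7642 − 23.4643 = 9.29986.

9.2999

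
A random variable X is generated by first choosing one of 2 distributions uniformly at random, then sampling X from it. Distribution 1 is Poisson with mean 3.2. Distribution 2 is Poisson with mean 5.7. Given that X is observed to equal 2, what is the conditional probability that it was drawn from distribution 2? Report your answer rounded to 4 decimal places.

Likelihoods P(X=2 | ·): 1: 0.208702; 2: 0.0543552.
Posterior ∝ prior × likelihood. Numerator for 2: 0.5·0.0543552 = 0.0271776.
Normalizing constant: 0.5·0.208702 + 0.5·0.0543552 = 0.131529.
P(2 | observation) = 0.0271776 / 0.131529 = 0.206628.

0.2066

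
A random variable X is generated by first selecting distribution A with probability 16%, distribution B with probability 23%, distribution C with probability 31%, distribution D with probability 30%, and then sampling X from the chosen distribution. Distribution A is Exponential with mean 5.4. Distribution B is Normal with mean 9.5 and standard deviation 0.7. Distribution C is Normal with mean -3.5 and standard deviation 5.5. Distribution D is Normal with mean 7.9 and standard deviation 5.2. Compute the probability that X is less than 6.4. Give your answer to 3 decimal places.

0.526

Conditional on each component, P(X < 6.4): A: 0.69431; B: 4.74297e-06; C: 0.96407; D: 0.386497.
By total probability, P(X < 6.4) = 0.16·0.69431 + 0.23·4.74297e-06 + 0.31·0.96407 + 0.3·0.386497 = 0.525901.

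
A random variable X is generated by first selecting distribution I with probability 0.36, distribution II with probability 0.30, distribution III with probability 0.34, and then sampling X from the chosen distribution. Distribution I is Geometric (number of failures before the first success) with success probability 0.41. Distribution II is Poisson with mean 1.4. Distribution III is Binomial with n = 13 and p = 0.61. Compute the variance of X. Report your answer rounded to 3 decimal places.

Per component, I: μ=1.43902, E[X²]=5.58061; II: μ=1.4, E[X²]=3.36; III: μ=7.93, E[X²]=65.9776.
E[X] = 0.36·1.43902 + 0.3·1.4 + 0.34·7.93 = 3.63425.
E[X²] = 0.36·5.58061 + 0.3·3.36 + 0.34·65.9776 = 25.4494.
Var(X) = E[X²] − (E[X])² = 25.4494 − 13.2078 = 12.2416.

12.242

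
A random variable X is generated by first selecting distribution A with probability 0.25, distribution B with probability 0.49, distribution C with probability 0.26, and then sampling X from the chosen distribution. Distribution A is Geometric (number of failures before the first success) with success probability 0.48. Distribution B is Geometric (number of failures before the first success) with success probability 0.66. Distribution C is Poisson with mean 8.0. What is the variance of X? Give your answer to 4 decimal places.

13.3132

Per component, A: μ=1.08333, E[X²]=3.43056; B: μ=0.515152, E[X²]=1.04591; C: μ=8, E[X²]=72.
E[X] = 0.25·1.08333 + 0.49·0.515152 + 0.26·8 = 2.60326.
E[X²] = 0.25·3.43056 + 0.49·1.04591 + 0.26·72 = 20.0901.
Var(X) = E[X²] − (E[X])² = 20.0901 − 6.77695 = 13.3132.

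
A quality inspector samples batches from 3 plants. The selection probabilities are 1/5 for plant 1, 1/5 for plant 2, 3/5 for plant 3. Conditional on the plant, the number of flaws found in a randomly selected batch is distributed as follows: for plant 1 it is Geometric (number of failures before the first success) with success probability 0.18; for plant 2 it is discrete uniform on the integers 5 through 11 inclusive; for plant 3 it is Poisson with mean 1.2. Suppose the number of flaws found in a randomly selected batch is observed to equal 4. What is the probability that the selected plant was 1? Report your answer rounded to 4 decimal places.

Likelihoods P(X=4 | ·): 1: 0.0813819; 2: 0; 3: 0.0260232.
Posterior ∝ prior × likelihood. Numerator for 1: 0.2·0.0813819 = 0.0162764.
Normalizing constant: 0.2·0.0813819 + 0.2·0 + 0.6·0.0260232 = 0.0318903.
P(1 | observation) = 0.0162764 / 0.0318903 = 0.510387.

0.5104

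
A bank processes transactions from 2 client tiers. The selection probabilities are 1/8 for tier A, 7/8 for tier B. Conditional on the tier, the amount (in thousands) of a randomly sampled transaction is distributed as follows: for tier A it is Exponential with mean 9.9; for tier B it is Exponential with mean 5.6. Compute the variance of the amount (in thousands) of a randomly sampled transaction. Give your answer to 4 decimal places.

41.7136

Per component, A: μ=9.9, E[X²]=196.02; B: μ=5.6, E[X²]=62.72.
E[X] = 0.125·9.9 + 0.875·5.6 = 6.1375.
E[X²] = 0.125·196.02 + 0.875·62.72 = 79.3825.
Var(X) = E[X²] − (E[X])² = 79.3825 − 37.6689 = 41.7136.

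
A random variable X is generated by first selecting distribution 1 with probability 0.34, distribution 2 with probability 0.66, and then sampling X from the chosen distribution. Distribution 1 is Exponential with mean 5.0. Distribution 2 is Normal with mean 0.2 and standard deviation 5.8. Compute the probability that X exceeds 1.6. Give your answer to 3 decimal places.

Conditional on each component, P(X > 1.6): 1: 0.726149; 2: 0.404631.
By total probability, P(X > 1.6) = 0.34·0.726149 + 0.66·0.404631 = 0.513947.

0.514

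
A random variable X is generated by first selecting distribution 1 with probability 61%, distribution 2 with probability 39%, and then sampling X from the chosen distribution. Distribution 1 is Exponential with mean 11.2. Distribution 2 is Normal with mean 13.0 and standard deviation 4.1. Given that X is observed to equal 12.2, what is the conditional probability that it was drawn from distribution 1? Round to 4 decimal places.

Likelihoods f(12.2 | ·): 1: 0.0300408; 2: 0.0954682.
Posterior ∝ prior × likelihood. Numerator for 1: 0.61·0.0300408 = 0.0183249.
Normalizing constant: 0.61·0.0300408 + 0.39·0.0954682 = 0.0555575.
P(1 | observation) = 0.0183249 / 0.0555575 = 0.329836.

0.3298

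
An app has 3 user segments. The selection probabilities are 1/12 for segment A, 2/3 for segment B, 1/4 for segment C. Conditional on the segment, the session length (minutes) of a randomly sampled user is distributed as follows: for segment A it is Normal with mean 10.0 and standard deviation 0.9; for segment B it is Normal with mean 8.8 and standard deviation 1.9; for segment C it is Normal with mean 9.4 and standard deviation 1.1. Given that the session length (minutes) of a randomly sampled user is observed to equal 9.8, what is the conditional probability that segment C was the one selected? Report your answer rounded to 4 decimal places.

0.3496

Likelihoods f(9.8 | ·): A: 0.432458; B: 0.182812; C: 0.339472.
Posterior ∝ prior × likelihood. Numerator for C: 0.25·0.339472 = 0.0848679.
Normalizing constant: 0.0833333·0.432458 + 0.666667·0.182812 + 0.25·0.339472 = 0.242781.
P(C | observation) = 0.0848679 / 0.242781 = 0.349566.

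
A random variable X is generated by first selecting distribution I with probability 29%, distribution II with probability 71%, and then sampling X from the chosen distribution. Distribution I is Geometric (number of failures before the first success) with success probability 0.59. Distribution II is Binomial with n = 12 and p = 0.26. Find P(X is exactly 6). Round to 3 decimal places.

Conditional on each component, P(X = 6): I: 0.00280256; II: 0.0468708.
By total probability, P(X = 6) = 0.29·0.00280256 + 0.71·0.0468708 = 0.034091.

0.034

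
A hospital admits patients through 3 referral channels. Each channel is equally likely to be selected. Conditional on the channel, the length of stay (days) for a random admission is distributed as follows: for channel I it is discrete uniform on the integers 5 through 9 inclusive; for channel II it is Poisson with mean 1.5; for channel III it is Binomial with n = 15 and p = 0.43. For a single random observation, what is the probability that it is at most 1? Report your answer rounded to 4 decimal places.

0.1868

Conditional on each channel, P(X ≤ 1): I: 0; II: 0.557825; III: 0.00268278.
By total probability, P(X ≤ 1) = 0.333333·0 + 0.333333·0.557825 + 0.333333·0.00268278 = 0.186836.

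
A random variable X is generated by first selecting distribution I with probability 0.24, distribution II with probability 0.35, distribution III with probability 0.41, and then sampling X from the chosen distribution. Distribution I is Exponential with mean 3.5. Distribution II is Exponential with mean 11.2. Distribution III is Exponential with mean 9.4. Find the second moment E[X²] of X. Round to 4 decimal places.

For each component E[X²] = Var + (mean)², giving I: 24.5; II: 250.88; III: 176.72.
Overall E[X²] = 0.24·24.5 + 0.35·250.88 + 0.41·176.72 = 166.143.

166.1432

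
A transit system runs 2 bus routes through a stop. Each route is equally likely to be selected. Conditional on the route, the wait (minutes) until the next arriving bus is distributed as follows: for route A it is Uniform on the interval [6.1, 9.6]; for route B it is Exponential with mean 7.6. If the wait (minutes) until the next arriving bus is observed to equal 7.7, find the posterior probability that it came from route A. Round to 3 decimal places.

Likelihoods f(7.7 | ·): A: 0.285714; B: 0.0477725.
Posterior ∝ prior × likelihood. Numerator for A: 0.5·0.285714 = 0.142857.
Normalizing constant: 0.5·0.285714 + 0.5·0.0477725 = 0.166743.
P(A | observation) = 0.142857 / 0.166743 = 0.856749.

0.857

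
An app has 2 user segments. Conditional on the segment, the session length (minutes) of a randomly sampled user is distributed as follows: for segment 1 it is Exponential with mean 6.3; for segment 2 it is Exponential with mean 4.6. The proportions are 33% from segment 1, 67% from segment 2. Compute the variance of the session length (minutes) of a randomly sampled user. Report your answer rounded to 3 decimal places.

Per component, 1: μ=6.3, E[X²]=79.38; 2: μ=4.6, E[X²]=42.32.
E[X] = 0.33·6.3 + 0.67·4.6 = 5.161.
E[X²] = 0.33·79.38 + 0.67·42.32 = 54.5498.
Var(X) = E[X²] − (E[X])² = 54.5498 − 26.6359 = 27.9139.

27.914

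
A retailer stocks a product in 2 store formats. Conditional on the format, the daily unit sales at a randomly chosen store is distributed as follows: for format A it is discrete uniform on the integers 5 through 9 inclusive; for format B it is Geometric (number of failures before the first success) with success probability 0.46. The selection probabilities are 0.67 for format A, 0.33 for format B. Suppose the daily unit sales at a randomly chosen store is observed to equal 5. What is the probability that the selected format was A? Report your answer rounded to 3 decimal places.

Likelihoods P(X=5 | ·): A: 0.2; B: 0.0211216.
Posterior ∝ prior × likelihood. Numerator for A: 0.67·0.2 = 0.134.
Normalizing constant: 0.67·0.2 + 0.33·0.0211216 = 0.14097.
P(A | observation) = 0.134 / 0.14097 = 0.950556.

0.951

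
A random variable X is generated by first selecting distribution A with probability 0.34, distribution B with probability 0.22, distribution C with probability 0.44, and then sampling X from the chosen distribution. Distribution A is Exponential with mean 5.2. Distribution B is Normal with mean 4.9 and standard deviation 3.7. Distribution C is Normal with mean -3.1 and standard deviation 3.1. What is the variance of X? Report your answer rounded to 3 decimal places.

Per component, A: μ=5.2, E[X²]=54.08; B: μ=4.9, E[X²]=37.7; C: μ=-3.1, E[X²]=19.22.
E[X] = 0.34·5.2 + 0.22·4.9 + 0.44·-3.1 = 1.482.
E[X²] = 0.34·54.08 + 0.22·37.7 + 0.44·19.22 = 35.138.
Var(X) = E[X²] − (E[X])² = 35.138 − 2.19632 = 32.9417.

32.942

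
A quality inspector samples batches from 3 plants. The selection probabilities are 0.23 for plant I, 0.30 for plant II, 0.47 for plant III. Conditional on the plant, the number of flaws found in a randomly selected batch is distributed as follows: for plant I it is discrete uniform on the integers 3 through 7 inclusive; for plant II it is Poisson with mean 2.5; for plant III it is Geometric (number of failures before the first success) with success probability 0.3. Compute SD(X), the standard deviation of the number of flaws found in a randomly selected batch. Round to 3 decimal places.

2.464

Per component, I: μ=5, E[X²]=27; II: μ=2.5, E[X²]=8.75; III: μ=2.33333, E[X²]=13.2222.
E[X] = 0.23·5 + 0.3·2.5 + 0.47·2.33333 = 2.99667.
E[X²] = 0.23·27 + 0.3·8.75 + 0.47·13.2222 = 15.0494.
Var(X) = E[X²] − (E[X])² = 15.0494 − 8.98001 = 6.06943.
SD(X) = √6.06943 = 2.46362.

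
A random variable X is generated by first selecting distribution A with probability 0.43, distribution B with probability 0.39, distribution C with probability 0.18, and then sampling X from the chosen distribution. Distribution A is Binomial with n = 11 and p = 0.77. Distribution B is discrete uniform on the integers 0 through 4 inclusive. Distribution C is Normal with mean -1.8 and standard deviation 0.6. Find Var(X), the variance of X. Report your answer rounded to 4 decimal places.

Per component, A: μ=8.47, E[X²]=73.689; B: μ=2, E[X²]=6; C: μ=-1.8, E[X²]=3.6.
E[X] = 0.43·8.47 + 0.39·2 + 0.18·-1.8 = 4.0981.
E[X²] = 0.43·73.689 + 0.39·6 + 0.18·3.6 = 34.6743.
Var(X) = E[X²] − (E[X])² = 34.6743 − 16.7944 = 17.8798.

17.8798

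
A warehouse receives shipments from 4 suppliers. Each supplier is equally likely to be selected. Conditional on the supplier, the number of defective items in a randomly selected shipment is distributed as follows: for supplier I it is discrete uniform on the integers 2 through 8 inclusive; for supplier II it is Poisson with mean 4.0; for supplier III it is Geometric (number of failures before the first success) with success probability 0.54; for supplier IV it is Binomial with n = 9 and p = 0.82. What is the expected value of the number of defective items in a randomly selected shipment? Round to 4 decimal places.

Component means — I: 5; II: 4; III: 0.851852; IV: 7.38.
E[X] = 0.25·5 + 0.25·4 + 0.25·0.851852 + 0.25·7.38 = 4.30796.

4.3080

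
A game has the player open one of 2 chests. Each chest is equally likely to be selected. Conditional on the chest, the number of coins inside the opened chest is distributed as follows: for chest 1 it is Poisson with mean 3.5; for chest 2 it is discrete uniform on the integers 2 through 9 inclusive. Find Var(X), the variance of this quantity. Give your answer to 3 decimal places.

Per component, 1: μ=3.5, E[X²]=15.75; 2: μ=5.5, E[X²]=35.5.
E[X] = 0.5·3.5 + 0.5·5.5 = 4.5.
E[X²] = 0.5·15.75 + 0.5·35.5 = 25.625.
Var(X) = E[X²] − (E[X])² = 25.625 − 20.25 = 5.375.

5.375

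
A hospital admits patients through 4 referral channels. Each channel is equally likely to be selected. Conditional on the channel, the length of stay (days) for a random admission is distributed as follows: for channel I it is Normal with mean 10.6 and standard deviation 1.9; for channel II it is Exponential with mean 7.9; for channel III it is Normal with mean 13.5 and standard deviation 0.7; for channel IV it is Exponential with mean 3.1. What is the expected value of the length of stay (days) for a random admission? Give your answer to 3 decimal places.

Component means — I: 10.6; II: 7.9; III: 13.5; IV: 3.1.
E[X] = 0.25·10.6 + 0.25·7.9 + 0.25·13.5 + 0.25·3.1 = 8.775.

8.775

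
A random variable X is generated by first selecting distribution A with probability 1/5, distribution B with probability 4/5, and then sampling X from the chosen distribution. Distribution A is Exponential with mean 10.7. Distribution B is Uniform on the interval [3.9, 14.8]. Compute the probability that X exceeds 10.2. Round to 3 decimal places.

Conditional on each component, P(X > 10.2): A: 0.385478; B: 0.422018.
By total probability, P(X > 10.2) = 0.2·0.385478 + 0.8·0.422018 = 0.41471.

0.415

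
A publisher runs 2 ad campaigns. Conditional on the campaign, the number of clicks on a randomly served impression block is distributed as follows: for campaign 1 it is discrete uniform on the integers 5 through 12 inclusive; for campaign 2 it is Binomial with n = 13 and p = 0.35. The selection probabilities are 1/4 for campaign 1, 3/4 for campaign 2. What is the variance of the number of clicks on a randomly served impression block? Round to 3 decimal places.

Per component, 1: μ=8.5, E[X²]=77.5; 2: μ=4.55, E[X²]=23.66.
E[X] = 0.25·8.5 + 0.75·4.55 = 5.5375.
E[X²] = 0.25·77.5 + 0.75·23.66 = 37.12.
Var(X) = E[X²] − (E[X])² = 37.12 − 30.6639 = 6.45609.

6.456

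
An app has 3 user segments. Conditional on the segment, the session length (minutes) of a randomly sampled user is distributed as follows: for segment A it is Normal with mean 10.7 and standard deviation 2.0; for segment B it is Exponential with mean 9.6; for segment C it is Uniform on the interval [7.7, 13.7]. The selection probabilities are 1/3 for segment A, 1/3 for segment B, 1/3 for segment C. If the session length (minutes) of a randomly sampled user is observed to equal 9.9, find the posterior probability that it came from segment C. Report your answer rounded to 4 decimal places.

Likelihoods f(9.9 | ·): A: 0.184135; B: 0.0371418; C: 0.166667.
Posterior ∝ prior × likelihood. Numerator for C: 0.333333·0.166667 = 0.0555556.
Normalizing constant: 0.333333·0.184135 + 0.333333·0.0371418 + 0.333333·0.166667 = 0.129315.
P(C | observation) = 0.0555556 / 0.129315 = 0.429616.

0.4296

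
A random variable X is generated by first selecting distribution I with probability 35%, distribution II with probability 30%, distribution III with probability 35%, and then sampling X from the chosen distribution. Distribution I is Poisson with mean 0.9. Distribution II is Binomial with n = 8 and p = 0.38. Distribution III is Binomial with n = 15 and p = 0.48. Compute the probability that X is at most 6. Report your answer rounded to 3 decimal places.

Conditional on each component, P(X ≤ 6): I: 0.999957; II: 0.99389; III: 0.360649.
By total probability, P(X ≤ 6) = 0.35·0.999957 + 0.3·0.99389 + 0.35·0.360649 = 0.774379.

0.774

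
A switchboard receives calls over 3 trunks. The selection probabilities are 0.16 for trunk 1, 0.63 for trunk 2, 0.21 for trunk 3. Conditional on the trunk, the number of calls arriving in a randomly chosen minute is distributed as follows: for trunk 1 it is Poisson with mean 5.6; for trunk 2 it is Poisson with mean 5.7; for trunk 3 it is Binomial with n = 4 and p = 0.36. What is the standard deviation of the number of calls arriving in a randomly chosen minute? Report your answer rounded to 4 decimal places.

Per component, 1: μ=5.6, E[X²]=36.96; 2: μ=5.7, E[X²]=38.19; 3: μ=1.44, E[X²]=2.9952.
E[X] = 0.16·5.6 + 0.63·5.7 + 0.21·1.44 = 4.7894.
E[X²] = 0.16·36.96 + 0.63·38.19 + 0.21·2.9952 = 30.6023.
Var(X) = E[X²] − (E[X])² = 30.6023 − 22.9384 = 7.66394.
SD(X) = √7.66394 = 2.76838.

2.7684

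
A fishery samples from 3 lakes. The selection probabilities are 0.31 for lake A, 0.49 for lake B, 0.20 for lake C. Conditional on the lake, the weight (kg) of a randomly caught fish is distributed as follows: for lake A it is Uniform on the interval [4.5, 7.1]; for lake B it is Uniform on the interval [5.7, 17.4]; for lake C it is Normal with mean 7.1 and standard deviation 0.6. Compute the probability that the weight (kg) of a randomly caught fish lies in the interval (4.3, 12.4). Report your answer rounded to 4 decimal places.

Conditional on each lake, P(4.3 < X < 12.4): A: 1; B: 0.57265; C: 0.999998.
By total probability, P(4.3 < X < 12.4) = 0.31·1 + 0.49·0.57265 + 0.2·0.999998 = 0.790598.

0.7906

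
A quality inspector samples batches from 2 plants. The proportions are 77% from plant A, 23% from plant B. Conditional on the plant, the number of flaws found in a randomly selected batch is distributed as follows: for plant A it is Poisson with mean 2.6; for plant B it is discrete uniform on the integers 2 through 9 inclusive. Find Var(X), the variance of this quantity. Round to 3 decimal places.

4.699

Per component, A: μ=2.6, E[X²]=9.36; B: μ=5.5, E[X²]=35.5.
E[X] = 0.77·2.6 + 0.23·5.5 = 3.267.
E[X²] = 0.77·9.36 + 0.23·35.5 = 15.3722.
Var(X) = E[X²] − (E[X])² = 15.3722 − 10.6733 = 4.69891.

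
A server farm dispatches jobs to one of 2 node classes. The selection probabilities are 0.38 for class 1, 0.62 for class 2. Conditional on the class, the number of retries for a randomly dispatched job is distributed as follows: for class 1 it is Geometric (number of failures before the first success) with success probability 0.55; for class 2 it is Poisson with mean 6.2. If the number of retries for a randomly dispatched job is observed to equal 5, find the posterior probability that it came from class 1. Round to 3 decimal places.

Likelihoods P(X=5 | ·): 1: 0.010149; 2: 0.154936.
Posterior ∝ prior × likelihood. Numerator for 1: 0.38·0.010149 = 0.00385664.
Normalizing constant: 0.38·0.010149 + 0.62·0.154936 = 0.0999168.
P(1 | observation) = 0.00385664 / 0.0999168 = 0.0385985.

0.039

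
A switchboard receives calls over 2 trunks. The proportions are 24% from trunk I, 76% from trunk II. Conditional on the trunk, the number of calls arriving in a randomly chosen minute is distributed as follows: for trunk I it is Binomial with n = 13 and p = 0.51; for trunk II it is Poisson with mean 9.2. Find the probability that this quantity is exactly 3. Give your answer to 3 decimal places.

Conditional on each trunk, P(X = 3): I: 0.0302717; II: 0.013113.
By total probability, P(X = 3) = 0.24·0.0302717 + 0.76·0.013113 = 0.0172311.

0.017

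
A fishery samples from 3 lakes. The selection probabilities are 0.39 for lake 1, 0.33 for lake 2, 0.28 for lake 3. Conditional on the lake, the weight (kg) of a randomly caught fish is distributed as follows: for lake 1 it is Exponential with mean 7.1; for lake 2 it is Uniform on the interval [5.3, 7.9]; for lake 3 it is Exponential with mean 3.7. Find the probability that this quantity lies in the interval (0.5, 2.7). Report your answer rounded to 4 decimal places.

Conditional on each lake, P(0.5 < X < 2.7): 1: 0.248331; 2: 0; 3: 0.391559.
By total probability, P(0.5 < X < 2.7) = 0.39·0.248331 + 0.33·0 + 0.28·0.391559 = 0.206486.

0.2065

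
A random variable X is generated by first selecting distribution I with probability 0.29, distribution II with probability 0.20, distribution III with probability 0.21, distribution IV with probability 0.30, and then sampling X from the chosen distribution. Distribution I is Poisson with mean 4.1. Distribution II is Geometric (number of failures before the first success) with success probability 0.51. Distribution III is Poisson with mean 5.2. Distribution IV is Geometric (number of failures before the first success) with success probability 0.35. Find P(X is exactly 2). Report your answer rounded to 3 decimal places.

Conditional on each component, P(X = 2): I: 0.139293; II: 0.122451; III: 0.074584; IV: 0.147875.
By total probability, P(X = 2) = 0.29·0.139293 + 0.2·0.122451 + 0.21·0.074584 + 0.3·0.147875 = 0.12491.

0.125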